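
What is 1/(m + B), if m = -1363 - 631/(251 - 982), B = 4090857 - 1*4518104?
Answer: -731/313313279 ≈ -2.3331e-6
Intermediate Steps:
B = -427247 (B = 4090857 - 4518104 = -427247)
m = -995722/731 (m = -1363 - 631/(-731) = -1363 - 631*(-1/731) = -1363 + 631/731 = -995722/731 ≈ -1362.1)
1/(m + B) = 1/(-995722/731 - 427247) = 1/(-313313279/731) = -731/313313279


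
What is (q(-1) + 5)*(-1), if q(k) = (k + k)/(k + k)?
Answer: -6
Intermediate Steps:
q(k) = 1 (q(k) = (2*k)/((2*k)) = (2*k)*(1/(2*k)) = 1)
(q(-1) + 5)*(-1) = (1 + 5)*(-1) = 6*(-1) = -6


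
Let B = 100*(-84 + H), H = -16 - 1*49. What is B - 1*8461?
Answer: -23361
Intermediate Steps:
H = -65 (H = -16 - 49 = -65)
B = -14900 (B = 100*(-84 - 65) = 100*(-149) = -14900)
B - 1*8461 = -14900 - 1*8461 = -14900 - 8461 = -23361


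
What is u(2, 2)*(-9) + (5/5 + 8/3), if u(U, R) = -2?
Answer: 65/3 ≈ 21.667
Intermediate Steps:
u(2, 2)*(-9) + (5/5 + 8/3) = -2*(-9) + (5/5 + 8/3) = 18 + (5*(⅕) + 8*(⅓)) = 18 + (1 + 8/3) = 18 + 11/3 = 65/3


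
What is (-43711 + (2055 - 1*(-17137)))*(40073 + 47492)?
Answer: -2147006235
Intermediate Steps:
(-43711 + (2055 - 1*(-17137)))*(40073 + 47492) = (-43711 + (2055 + 17137))*87565 = (-43711 + 19192)*87565 = -24519*87565 = -2147006235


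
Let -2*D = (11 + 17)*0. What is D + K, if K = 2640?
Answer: 2640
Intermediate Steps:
D = 0 (D = -(11 + 17)*0/2 = -14*0 = -½*0 = 0)
D + K = 0 + 2640 = 2640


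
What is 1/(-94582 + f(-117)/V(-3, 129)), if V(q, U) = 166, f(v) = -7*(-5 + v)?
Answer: -83/7849879 ≈ -1.0573e-5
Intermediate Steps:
f(v) = 35 - 7*v
1/(-94582 + f(-117)/V(-3, 129)) = 1/(-94582 + (35 - 7*(-117))/166) = 1/(-94582 + (35 + 819)*(1/166)) = 1/(-94582 + 854*(1/166)) = 1/(-94582 + 427/83) = 1/(-7849879/83) = -83/7849879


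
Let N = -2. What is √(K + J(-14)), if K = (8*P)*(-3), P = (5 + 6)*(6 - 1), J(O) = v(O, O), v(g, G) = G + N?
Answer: 2*I*√334 ≈ 36.551*I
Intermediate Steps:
v(g, G) = -2 + G (v(g, G) = G - 2 = -2 + G)
J(O) = -2 + O
P = 55 (P = 11*5 = 55)
K = -1320 (K = (8*55)*(-3) = 440*(-3) = -1320)
√(K + J(-14)) = √(-1320 + (-2 - 14)) = √(-1320 - 16) = √(-1336) = 2*I*√334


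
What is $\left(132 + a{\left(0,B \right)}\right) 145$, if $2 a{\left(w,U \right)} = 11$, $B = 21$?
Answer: $\frac{39875}{2} \approx 19938.0$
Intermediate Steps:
$a{\left(w,U \right)} = \frac{11}{2}$ ($a{\left(w,U \right)} = \frac{1}{2} \cdot 11 = \frac{11}{2}$)
$\left(132 + a{\left(0,B \right)}\right) 145 = \left(132 + \frac{11}{2}\right) 145 = \frac{275}{2} \cdot 145 = \frac{39875}{2}$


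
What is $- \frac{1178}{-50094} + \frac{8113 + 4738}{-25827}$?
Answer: $- \frac{102222298}{215629623} \approx -0.47406$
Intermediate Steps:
$- \frac{1178}{-50094} + \frac{8113 + 4738}{-25827} = \left(-1178\right) \left(- \frac{1}{50094}\right) + 12851 \left(- \frac{1}{25827}\right) = \frac{589}{25047} - \frac{12851}{25827} = - \frac{102222298}{215629623}$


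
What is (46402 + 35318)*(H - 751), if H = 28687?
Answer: 2282929920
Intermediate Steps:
(46402 + 35318)*(H - 751) = (46402 + 35318)*(28687 - 751) = 81720*27936 = 2282929920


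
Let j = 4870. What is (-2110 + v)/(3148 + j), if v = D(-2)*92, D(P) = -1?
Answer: -1101/4009 ≈ -0.27463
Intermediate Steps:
v = -92 (v = -1*92 = -92)
(-2110 + v)/(3148 + j) = (-2110 - 92)/(3148 + 4870) = -2202/8018 = -2202*1/8018 = -1101/4009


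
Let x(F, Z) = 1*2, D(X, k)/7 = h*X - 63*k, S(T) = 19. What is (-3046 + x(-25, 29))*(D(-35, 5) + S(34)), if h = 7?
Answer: 11874644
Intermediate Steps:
D(X, k) = -441*k + 49*X (D(X, k) = 7*(7*X - 63*k) = 7*(-63*k + 7*X) = -441*k + 49*X)
x(F, Z) = 2
(-3046 + x(-25, 29))*(D(-35, 5) + S(34)) = (-3046 + 2)*((-441*5 + 49*(-35)) + 19) = -3044*((-2205 - 1715) + 19) = -3044*(-3920 + 19) = -3044*(-3901) = 11874644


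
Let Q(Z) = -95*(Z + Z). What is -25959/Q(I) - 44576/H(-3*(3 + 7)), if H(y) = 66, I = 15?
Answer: -20888051/31350 ≈ -666.29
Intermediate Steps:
Q(Z) = -190*Z
-25959/Q(I) - 44576/H(-3*(3 + 7)) = -25959/((-190*15)) - 44576/66 = -25959/(-2850) - 44576*1/66 = -25959*(-1/2850) - 22288/33 = 8653/950 - 22288/33 = -20888051/31350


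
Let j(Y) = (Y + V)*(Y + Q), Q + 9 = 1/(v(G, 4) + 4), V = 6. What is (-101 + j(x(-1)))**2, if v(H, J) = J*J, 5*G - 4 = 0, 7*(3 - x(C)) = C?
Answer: 1425289009/60025 ≈ 23745.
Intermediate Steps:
x(C) = 3 - C/7
G = 4/5 (G = 4/5 + (1/5)*0 = 4/5 + 0 = 4/5 ≈ 0.80000)
v(H, J) = J**2
Q = -179/20 (Q = -9 + 1/(4**2 + 4) = -9 + 1/(16 + 4) = -9 + 1/20 = -179/20 ≈ -8.9500)
j(Y) = (6 + Y)*(-179/20 + Y) (j(Y) = (Y + 6)*(Y - 179/20) = (6 + Y)*(-179/20 + Y))
(-101 + j(x(-1)))**2 = (-101 + (-537/10 + (3 - 1/7*(-1))**2 - 59*(3 - 1/7*(-1))/20))**2 = (-101 + (-537/10 + (3 + 1/7)**2 - 59*(3 + 1/7)/20))**2 = (-101 + (-537/10 + (22/7)**2 - 59/20*22/7))**2 = (-101 + (-537/10 + 484/49 - 649/70))**2 = (-101 - 13008/245)**2 = (-37753/245)**2 = 1425289009/60025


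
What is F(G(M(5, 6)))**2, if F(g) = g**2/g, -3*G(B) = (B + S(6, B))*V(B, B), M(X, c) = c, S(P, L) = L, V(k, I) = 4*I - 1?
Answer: 8464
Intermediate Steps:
V(k, I) = -1 + 4*I
G(B) = -2*B*(-1 + 4*B)/3 (G(B) = -(B + B)*(-1 + 4*B)/3 = -2*B*(-1 + 4*B)/3)
F(g) = g
F(G(M(5, 6)))**2 = ((2/3)*6*(1 - 4*6))**2 = ((2/3)*6*(1 - 24))**2 = ((2/3)*6*(-23))**2 = (-92)**2 = 8464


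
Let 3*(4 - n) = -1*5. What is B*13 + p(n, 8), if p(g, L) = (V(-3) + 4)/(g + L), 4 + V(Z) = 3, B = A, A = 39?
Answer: 20796/41 ≈ 507.22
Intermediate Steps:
B = 39
V(Z) = -1 (V(Z) = -4 + 3 = -1)
n = 17/3 (n = 4 - (-1)*5/3 = 4 - ⅓*(-5) = 4 + 5/3 = 17/3 ≈ 5.6667)
p(g, L) = 3/(L + g) (p(g, L) = (-1 + 4)/(g + L) = 3/(L + g))
B*13 + p(n, 8) = 39*13 + 3/(8 + 17/3) = 507 + 3/(41/3) = 507 + 3*(3/41) = 507 + 9/41 = 20796/41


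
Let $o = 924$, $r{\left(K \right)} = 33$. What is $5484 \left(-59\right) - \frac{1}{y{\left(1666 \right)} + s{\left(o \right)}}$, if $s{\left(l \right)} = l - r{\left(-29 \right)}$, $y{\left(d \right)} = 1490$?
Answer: $- \frac{770386837}{2381} \approx -3.2356 \cdot 10^{5}$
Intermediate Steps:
$s{\left(l \right)} = -33 + l$ ($s{\left(l \right)} = l - 33 = -33 + l$)
$5484 \left(-59\right) - \frac{1}{y{\left(1666 \right)} + s{\left(o \right)}} = 5484 \left(-59\right) - \frac{1}{1490 + \left(-33 + 924\right)} = -323556 - \frac{1}{1490 + 891} = -323556 - \frac{1}{2381} = - \frac{770386837}{2381}$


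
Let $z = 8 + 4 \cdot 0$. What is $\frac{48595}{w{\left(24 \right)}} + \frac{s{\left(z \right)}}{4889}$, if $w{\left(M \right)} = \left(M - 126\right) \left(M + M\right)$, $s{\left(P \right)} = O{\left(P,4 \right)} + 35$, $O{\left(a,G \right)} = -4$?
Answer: $- \frac{237429179}{23936544} \approx -9.9191$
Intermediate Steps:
$z = 8$ ($z = 8 + 0 = 8$)
$s{\left(P \right)} = 31$ ($s{\left(P \right)} = -4 + 35 = 31$)
$w{\left(M \right)} = 2 M \left(-126 + M\right)$ ($w{\left(M \right)} = \left(-126 + M\right) 2 M = 2 M \left(-126 + M\right)$)
$\frac{48595}{w{\left(24 \right)}} + \frac{s{\left(z \right)}}{4889} = \frac{48595}{2 \cdot 24 \left(-126 + 24\right)} + \frac{31}{4889} = \frac{48595}{2 \cdot 24 \left(-102\right)} + 31 \cdot \frac{1}{4889} = \frac{48595}{-4896} + \frac{31}{4889} = 48595 \left(- \frac{1}{4896}\right) + \frac{31}{4889} = - \frac{48595}{4896} + \frac{31}{4889} = - \frac{237429179}{23936544}$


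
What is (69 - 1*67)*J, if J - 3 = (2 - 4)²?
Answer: 14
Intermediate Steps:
J = 7 (J = 3 + (2 - 4)² = 3 + (-2)² = 3 + 4 = 7)
(69 - 1*67)*J = (69 - 1*67)*7 = (69 - 67)*7 = 2*7 = 14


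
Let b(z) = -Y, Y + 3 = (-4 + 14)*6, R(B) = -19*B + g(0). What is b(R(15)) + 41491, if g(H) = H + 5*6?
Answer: 41434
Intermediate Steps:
g(H) = 30 + H (g(H) = H + 30 = 30 + H)
R(B) = 30 - 19*B (R(B) = -19*B + (30 + 0) = -19*B + 30 = 30 - 19*B)
Y = 57 (Y = -3 + (-4 + 14)*6 = -3 + 10*6 = -3 + 60 = 57)
b(z) = -57 (b(z) = -1*57 = -57)
b(R(15)) + 41491 = -57 + 41491 = 41434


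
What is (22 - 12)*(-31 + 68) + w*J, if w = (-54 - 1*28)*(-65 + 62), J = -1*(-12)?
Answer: 3322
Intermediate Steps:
J = 12
w = 246 (w = (-54 - 28)*(-3) = -82*(-3) = 246)
(22 - 12)*(-31 + 68) + w*J = (22 - 12)*(-31 + 68) + 246*12 = 10*37 + 2952 = 370 + 2952 = 3322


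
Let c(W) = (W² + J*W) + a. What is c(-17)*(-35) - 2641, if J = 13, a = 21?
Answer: -5756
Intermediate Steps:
c(W) = 21 + W² + 13*W (c(W) = (W² + 13*W) + 21 = 21 + W² + 13*W)
c(-17)*(-35) - 2641 = (21 + (-17)² + 13*(-17))*(-35) - 2641 = (21 + 289 - 221)*(-35) - 2641 = 89*(-35) - 2641 = -3115 - 2641 = -5756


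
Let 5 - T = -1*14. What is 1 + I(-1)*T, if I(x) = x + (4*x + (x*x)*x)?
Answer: -113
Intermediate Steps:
T = 19 (T = 5 - (-1)*14 = 5 - 1*(-14) = 5 + 14 = 19)
I(x) = x³ + 5*x (I(x) = x + (4*x + x²*x) = x + (4*x + x³) = x + (x³ + 4*x) = x³ + 5*x)
1 + I(-1)*T = 1 - (5 + (-1)²)*19 = 1 - (5 + 1)*19 = 1 - 1*6*19 = 1 - 6*19 = 1 - 114 = -113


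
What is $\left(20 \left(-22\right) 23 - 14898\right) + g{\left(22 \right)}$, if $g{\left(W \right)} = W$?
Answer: $-24996$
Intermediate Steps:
$\left(20 \left(-22\right) 23 - 14898\right) + g{\left(22 \right)} = \left(20 \left(-22\right) 23 - 14898\right) + 22 = \left(\left(-440\right) 23 - 14898\right) + 22 = \left(-10120 - 14898\right) + 22 = -25018 + 22 = -24996$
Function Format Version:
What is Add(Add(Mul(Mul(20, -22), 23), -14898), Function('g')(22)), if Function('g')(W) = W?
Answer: -24996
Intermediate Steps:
Add(Add(Mul(Mul(20, -22), 23), -14898), Function('g')(22)) = Add(Add(Mul(Mul(20, -22), 23), -14898), 22) = Add(Add(Mul(-440, 23), -14898), 22) = Add(Add(-10120, -14898), 22) = Add(-25018, 22) = -24996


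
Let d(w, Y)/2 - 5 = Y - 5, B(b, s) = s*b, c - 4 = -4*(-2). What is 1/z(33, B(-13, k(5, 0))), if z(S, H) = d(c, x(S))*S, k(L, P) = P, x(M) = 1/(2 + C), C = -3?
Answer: -1/66 ≈ -0.015152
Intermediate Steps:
x(M) = -1 (x(M) = 1/(2 - 3) = 1/(-1) = -1)
c = 12 (c = 4 - 4*(-2) = 4 + 8 = 12)
B(b, s) = b*s
d(w, Y) = 2*Y (d(w, Y) = 10 + 2*(Y - 5) = 10 + 2*(-5 + Y) = 10 + (-10 + 2*Y) = 2*Y)
z(S, H) = -2*S (z(S, H) = (2*(-1))*S = -2*S)
1/z(33, B(-13, k(5, 0))) = 1/(-2*33) = 1/(-66) = -1/66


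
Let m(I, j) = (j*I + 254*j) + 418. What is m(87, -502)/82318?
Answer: -85382/41159 ≈ -2.0744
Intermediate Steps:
m(I, j) = 418 + 254*j + I*j (m(I, j) = (I*j + 254*j) + 418 = (254*j + I*j) + 418 = 418 + 254*j + I*j)
m(87, -502)/82318 = (418 + 254*(-502) + 87*(-502))/82318 = (418 - 127508 - 43674)*(1/82318) = -170764*1/82318 = -85382/41159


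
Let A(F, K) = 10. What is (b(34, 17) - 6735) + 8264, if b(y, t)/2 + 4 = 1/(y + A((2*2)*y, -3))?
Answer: 33463/22 ≈ 1521.0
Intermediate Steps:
b(y, t) = -8 + 2/(10 + y) (b(y, t) = -8 + 2/(y + 10) = -8 + 2/(10 + y))
(b(34, 17) - 6735) + 8264 = (2*(-39 - 4*34)/(10 + 34) - 6735) + 8264 = (2*(-39 - 136)/44 - 6735) + 8264 = (2*(1/44)*(-175) - 6735) + 8264 = (-175/22 - 6735) + 8264 = -148345/22 + 8264 = 33463/22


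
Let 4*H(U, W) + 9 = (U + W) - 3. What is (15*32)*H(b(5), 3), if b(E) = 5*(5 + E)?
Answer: 4920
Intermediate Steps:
b(E) = 25 + 5*E
H(U, W) = -3 + U/4 + W/4 (H(U, W) = -9/4 + ((U + W) - 3)/4 = -9/4 + (-3 + U + W)/4 = -9/4 + (-¾ + U/4 + W/4) = -3 + U/4 + W/4)
(15*32)*H(b(5), 3) = (15*32)*(-3 + (25 + 5*5)/4 + (¼)*3) = 480*(-3 + (25 + 25)/4 + ¾) = 480*(-3 + (¼)*50 + ¾) = 480*(-3 + 25/2 + ¾) = 480*(41/4) = 4920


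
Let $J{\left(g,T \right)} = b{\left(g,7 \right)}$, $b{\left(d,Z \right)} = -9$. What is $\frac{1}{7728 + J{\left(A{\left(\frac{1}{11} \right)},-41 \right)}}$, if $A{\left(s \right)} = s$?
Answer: $\frac{1}{7719} \approx 0.00012955$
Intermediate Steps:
$J{\left(g,T \right)} = -9$
$\frac{1}{7728 + J{\left(A{\left(\frac{1}{11} \right)},-41 \right)}} = \frac{1}{7728 - 9} = \frac{1}{7719}$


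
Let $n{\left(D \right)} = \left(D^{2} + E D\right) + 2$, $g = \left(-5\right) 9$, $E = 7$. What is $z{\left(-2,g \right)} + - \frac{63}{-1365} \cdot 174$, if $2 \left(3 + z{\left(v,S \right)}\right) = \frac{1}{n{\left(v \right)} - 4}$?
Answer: $\frac{7783}{1560} \approx 4.9891$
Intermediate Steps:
$g = -45$
$n{\left(D \right)} = 2 + D^{2} + 7 D$ ($n{\left(D \right)} = \left(D^{2} + 7 D\right) + 2 = 2 + D^{2} + 7 D$)
$z{\left(v,S \right)} = -3 + \frac{1}{2 \left(-2 + v^{2} + 7 v\right)}$ ($z{\left(v,S \right)} = -3 + \frac{1}{2 \left(\left(2 + v^{2} + 7 v\right) - 4\right)} = -3 + \frac{1}{2 \left(-2 + v^{2} + 7 v\right)}$)
$z{\left(-2,g \right)} + - \frac{63}{-1365} \cdot 174 = \frac{13 - -84 - 6 \left(-2\right)^{2}}{2 \left(-2 + \left(-2\right)^{2} + 7 \left(-2\right)\right)} + - \frac{63}{-1365} \cdot 174 = \frac{13 + 84 - 24}{2 \left(-2 + 4 - 14\right)} + \left(-63\right) \left(- \frac{1}{1365}\right) 174 = \frac{13 + 84 - 24}{2 \left(-12\right)} + \frac{3}{65} \cdot 174 = \frac{1}{2} \left(- \frac{1}{12}\right) 73 + \frac{522}{65} = - \frac{73}{24} + \frac{522}{65} = \frac{7783}{1560}$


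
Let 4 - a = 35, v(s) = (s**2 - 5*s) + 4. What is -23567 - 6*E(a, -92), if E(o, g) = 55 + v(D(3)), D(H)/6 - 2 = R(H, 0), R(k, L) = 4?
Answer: -30617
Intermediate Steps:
D(H) = 36 (D(H) = 12 + 6*4 = 12 + 24 = 36)
v(s) = 4 + s**2 - 5*s
a = -31 (a = 4 - 1*35 = 4 - 35 = -31)
E(o, g) = 1175 (E(o, g) = 55 + (4 + 36**2 - 5*36) = 55 + (4 + 1296 - 180) = 55 + 1120 = 1175)
-23567 - 6*E(a, -92) = -23567 - 6*1175 = -23567 - 1*7050 = -23567 - 7050 = -30617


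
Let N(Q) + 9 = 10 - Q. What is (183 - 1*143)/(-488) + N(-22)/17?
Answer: 1318/1037 ≈ 1.2710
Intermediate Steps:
N(Q) = 1 - Q (N(Q) = -9 + (10 - Q) = 1 - Q)
(183 - 1*143)/(-488) + N(-22)/17 = (183 - 1*143)/(-488) + (1 - 1*(-22))/17 = (183 - 143)*(-1/488) + (1 + 22)*(1/17) = 40*(-1/488) + 23*(1/17) = -5/61 + 23/17 = 1318/1037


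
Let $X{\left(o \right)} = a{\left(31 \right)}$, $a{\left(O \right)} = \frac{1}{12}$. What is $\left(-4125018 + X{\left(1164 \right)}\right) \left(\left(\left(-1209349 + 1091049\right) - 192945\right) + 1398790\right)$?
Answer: $- \frac{17944570440725}{4} \approx -4.4861 \cdot 10^{12}$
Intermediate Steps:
$a{\left(O \right)} = \frac{1}{12}$
$X{\left(o \right)} = \frac{1}{12}$
$\left(-4125018 + X{\left(1164 \right)}\right) \left(\left(\left(-1209349 + 1091049\right) - 192945\right) + 1398790\right) = \left(-4125018 + \frac{1}{12}\right) \left(\left(\left(-1209349 + 1091049\right) - 192945\right) + 1398790\right) = - \frac{49500215 \left(\left(-118300 - 192945\right) + 1398790\right)}{12} = - \frac{49500215 \left(-311245 + 1398790\right)}{12} = \left(- \frac{49500215}{12}\right) 1087545 = - \frac{17944570440725}{4}$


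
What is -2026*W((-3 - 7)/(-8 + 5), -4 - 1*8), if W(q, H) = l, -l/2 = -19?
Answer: -76988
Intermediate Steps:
l = 38 (l = -2*(-19) = 38)
W(q, H) = 38
-2026*W((-3 - 7)/(-8 + 5), -4 - 1*8) = -2026*38 = -76988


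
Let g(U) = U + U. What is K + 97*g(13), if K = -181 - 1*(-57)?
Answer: 2398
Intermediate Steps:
g(U) = 2*U
K = -124 (K = -181 + 57 = -124)
K + 97*g(13) = -124 + 97*(2*13) = -124 + 97*26 = -124 + 2522 = 2398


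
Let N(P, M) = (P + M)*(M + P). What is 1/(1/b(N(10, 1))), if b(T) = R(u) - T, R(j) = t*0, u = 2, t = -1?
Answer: -121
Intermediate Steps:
R(j) = 0 (R(j) = -1*0 = 0)
N(P, M) = (M + P)² (N(P, M) = (M + P)*(M + P) = (M + P)²)
b(T) = -T (b(T) = 0 - T = -T)
1/(1/b(N(10, 1))) = 1/(1/(-(1 + 10)²)) = 1/(1/(-1*11²)) = 1/(1/(-1*121)) = 1/(1/(-121)) = 1/(-1/121) = -121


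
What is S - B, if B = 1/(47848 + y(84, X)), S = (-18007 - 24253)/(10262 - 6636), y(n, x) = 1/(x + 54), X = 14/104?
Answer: -2846050697955/244196907836 ≈ -11.655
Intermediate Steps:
X = 7/52 (X = 14*(1/104) = 7/52 ≈ 0.13462)
y(n, x) = 1/(54 + x)
S = -21130/1813 (S = -42260/3626 = -42260*1/3626 = -21130/1813 ≈ -11.655)
B = 2815/134692172 (B = 1/(47848 + 1/(54 + 7/52)) = 1/(47848 + 1/(2815/52)) = 1/(47848 + 52/2815) = 1/(134692172/2815) = 2815/134692172 ≈ 2.0900e-5)
S - B = -21130/1813 - 1*2815/134692172 = -21130/1813 - 2815/134692172 = -2846050697955/244196907836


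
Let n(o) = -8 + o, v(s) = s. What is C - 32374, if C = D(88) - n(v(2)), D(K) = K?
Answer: -32280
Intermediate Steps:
C = 94 (C = 88 - (-8 + 2) = 88 - 1*(-6) = 88 + 6 = 94)
C - 32374 = 94 - 32374 = -32280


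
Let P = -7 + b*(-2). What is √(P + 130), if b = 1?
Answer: 11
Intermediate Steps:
P = -9 (P = -7 + 1*(-2) = -7 - 2 = -9)
√(P + 130) = √(-9 + 130) = √121 = 11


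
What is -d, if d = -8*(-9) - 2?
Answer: -70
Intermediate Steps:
d = 70 (d = 72 - 2 = 70)
-d = -1*70 = -70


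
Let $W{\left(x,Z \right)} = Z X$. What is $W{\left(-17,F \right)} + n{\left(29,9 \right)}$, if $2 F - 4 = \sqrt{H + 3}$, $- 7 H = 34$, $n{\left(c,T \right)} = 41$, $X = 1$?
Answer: $43 + \frac{i \sqrt{91}}{14} \approx 43.0 + 0.68139 i$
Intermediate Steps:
$H = - \frac{34}{7}$ ($H = \left(- \frac{1}{7}\right) 34 = - \frac{34}{7} \approx -4.8571$)
$F = 2 + \frac{i \sqrt{91}}{14}$ ($F = 2 + \frac{\sqrt{- \frac{34}{7} + 3}}{2} = 2 + \frac{\sqrt{- \frac{13}{7}}}{2} = 2 + \frac{\frac{1}{7} i \sqrt{91}}{2} = 2 + \frac{i \sqrt{91}}{14} \approx 2.0 + 0.68139 i$)
$W{\left(x,Z \right)} = Z$ ($W{\left(x,Z \right)} = Z 1 = Z$)
$W{\left(-17,F \right)} + n{\left(29,9 \right)} = \left(2 + \frac{i \sqrt{91}}{14}\right) + 41 = 43 + \frac{i \sqrt{91}}{14}$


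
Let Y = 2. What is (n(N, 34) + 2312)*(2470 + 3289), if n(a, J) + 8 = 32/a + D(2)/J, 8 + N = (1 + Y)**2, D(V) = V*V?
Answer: 228712926/17 ≈ 1.3454e+7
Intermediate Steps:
D(V) = V**2
N = 1 (N = -8 + (1 + 2)**2 = -8 + 3**2 = -8 + 9 = 1)
n(a, J) = -8 + 4/J + 32/a (n(a, J) = -8 + (32/a + 2**2/J) = -8 + (32/a + 4/J) = -8 + (4/J + 32/a) = -8 + 4/J + 32/a)
(n(N, 34) + 2312)*(2470 + 3289) = ((-8 + 4/34 + 32/1) + 2312)*(2470 + 3289) = ((-8 + 4*(1/34) + 32*1) + 2312)*5759 = ((-8 + 2/17 + 32) + 2312)*5759 = (410/17 + 2312)*5759 = (39714/17)*5759 = 228712926/17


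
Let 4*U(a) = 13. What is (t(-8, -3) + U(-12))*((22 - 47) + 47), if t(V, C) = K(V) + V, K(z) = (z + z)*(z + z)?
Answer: 11055/2 ≈ 5527.5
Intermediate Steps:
K(z) = 4*z² (K(z) = (2*z)*(2*z) = 4*z²)
t(V, C) = V + 4*V² (t(V, C) = 4*V² + V = V + 4*V²)
U(a) = 13/4 (U(a) = (¼)*13 = 13/4)
(t(-8, -3) + U(-12))*((22 - 47) + 47) = (-8*(1 + 4*(-8)) + 13/4)*((22 - 47) + 47) = (-8*(1 - 32) + 13/4)*(-25 + 47) = (-8*(-31) + 13/4)*22 = (248 + 13/4)*22 = (1005/4)*22 = 11055/2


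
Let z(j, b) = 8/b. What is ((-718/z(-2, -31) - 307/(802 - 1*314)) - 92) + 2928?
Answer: 2741399/488 ≈ 5617.6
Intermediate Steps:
((-718/z(-2, -31) - 307/(802 - 1*314)) - 92) + 2928 = ((-718/(8/(-31)) - 307/(802 - 1*314)) - 92) + 2928 = ((-718/(8*(-1/31)) - 307/(802 - 314)) - 92) + 2928 = ((-718/(-8/31) - 307/488) - 92) + 2928 = ((-718*(-31/8) - 307*1/488) - 92) + 2928 = ((11129/4 - 307/488) - 92) + 2928 = (1357431/488 - 92) + 2928 = 1312535/488 + 2928 = 2741399/488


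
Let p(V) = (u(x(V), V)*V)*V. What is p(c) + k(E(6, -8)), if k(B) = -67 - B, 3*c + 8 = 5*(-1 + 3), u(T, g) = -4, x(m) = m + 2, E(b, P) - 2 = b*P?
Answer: -205/9 ≈ -22.778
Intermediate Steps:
E(b, P) = 2 + P*b (E(b, P) = 2 + b*P = 2 + P*b)
x(m) = 2 + m
c = ⅔ (c = -8/3 + (5*(-1 + 3))/3 = -8/3 + (5*2)/3 = -8/3 + (⅓)*10 = -8/3 + 10/3 = ⅔ ≈ 0.66667)
p(V) = -4*V² (p(V) = (-4*V)*V = -4*V²)
p(c) + k(E(6, -8)) = -4*(⅔)² + (-67 - (2 - 8*6)) = -4*4/9 + (-67 - (2 - 48)) = -16/9 + (-67 - 1*(-46)) = -16/9 + (-67 + 46) = -16/9 - 21 = -205/9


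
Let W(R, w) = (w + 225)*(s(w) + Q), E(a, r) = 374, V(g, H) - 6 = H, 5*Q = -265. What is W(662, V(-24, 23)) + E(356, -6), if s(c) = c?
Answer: -5722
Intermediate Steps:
Q = -53 (Q = (1/5)*(-265) = -53)
V(g, H) = 6 + H
W(R, w) = (-53 + w)*(225 + w) (W(R, w) = (w + 225)*(w - 53) = (225 + w)*(-53 + w) = (-53 + w)*(225 + w))
W(662, V(-24, 23)) + E(356, -6) = (-11925 + (6 + 23)**2 + 172*(6 + 23)) + 374 = (-11925 + 29**2 + 172*29) + 374 = (-11925 + 841 + 4988) + 374 = -6096 + 374 = -5722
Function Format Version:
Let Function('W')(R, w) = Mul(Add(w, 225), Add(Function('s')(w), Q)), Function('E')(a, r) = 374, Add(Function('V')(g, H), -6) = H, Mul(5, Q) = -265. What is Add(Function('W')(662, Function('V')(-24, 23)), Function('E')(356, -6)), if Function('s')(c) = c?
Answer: -5722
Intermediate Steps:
Q = -53 (Q = Mul(Rational(1, 5), -265) = -53)
Function('V')(g, H) = Add(6, H)
Function('W')(R, w) = Mul(Add(-53, w), Add(225, w)) (Function('W')(R, w) = Mul(Add(w, 225), Add(w, -53)) = Mul(Add(225, w), Add(-53, w)) = Mul(Add(-53, w), Add(225, w)))
Add(Function('W')(662, Function('V')(-24, 23)), Function('E')(356, -6)) = Add(Add(-11925, Pow(Add(6, 23), 2), Mul(172, Add(6, 23))), 374) = Add(Add(-11925, Pow(29, 2), Mul(172, 29)), 374) = Add(Add(-11925, 841, 4988), 374) = Add(-6096, 374) = -5722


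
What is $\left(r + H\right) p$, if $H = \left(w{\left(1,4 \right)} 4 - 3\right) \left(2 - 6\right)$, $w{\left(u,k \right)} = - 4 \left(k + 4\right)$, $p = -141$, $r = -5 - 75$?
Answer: $-62604$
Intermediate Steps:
$r = -80$
$w{\left(u,k \right)} = -16 - 4 k$ ($w{\left(u,k \right)} = - 4 \left(4 + k\right) = -16 - 4 k$)
$H = 524$ ($H = \left(\left(-16 - 16\right) 4 - 3\right) \left(2 - 6\right) = \left(\left(-16 - 16\right) 4 - 3\right) \left(-4\right) = \left(\left(-32\right) 4 - 3\right) \left(-4\right) = \left(-128 - 3\right) \left(-4\right) = \left(-131\right) \left(-4\right) = 524$)
$\left(r + H\right) p = \left(-80 + 524\right) \left(-141\right) = 444 \left(-141\right) = -62604$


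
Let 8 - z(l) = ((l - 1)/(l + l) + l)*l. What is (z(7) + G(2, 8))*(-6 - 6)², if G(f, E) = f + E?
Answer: -4896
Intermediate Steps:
G(f, E) = E + f
z(l) = 8 - l*(l + (-1 + l)/(2*l)) (z(l) = 8 - ((l - 1)/(l + l) + l)*l = 8 - ((-1 + l)/((2*l)) + l)*l = 8 - ((-1 + l)*(1/(2*l)) + l)*l = 8 - ((-1 + l)/(2*l) + l)*l = 8 - (l + (-1 + l)/(2*l))*l = 8 - l*(l + (-1 + l)/(2*l)))
(z(7) + G(2, 8))*(-6 - 6)² = ((17/2 - 1*7² - ½*7) + (8 + 2))*(-6 - 6)² = ((17/2 - 1*49 - 7/2) + 10)*(-12)² = ((17/2 - 49 - 7/2) + 10)*144 = (-44 + 10)*144 = -34*144 = -4896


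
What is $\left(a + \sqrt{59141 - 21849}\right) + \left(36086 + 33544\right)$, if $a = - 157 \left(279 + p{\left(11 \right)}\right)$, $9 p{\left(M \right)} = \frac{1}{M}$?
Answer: $\frac{2556716}{99} + 2 \sqrt{9323} \approx 26019.0$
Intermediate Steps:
$p{\left(M \right)} = \frac{1}{9 M}$
$a = - \frac{4336654}{99}$ ($a = - 157 \left(279 + \frac{1}{9 \cdot 11}\right) = - 157 \left(279 + \frac{1}{9} \cdot \frac{1}{11}\right) = - 157 \left(279 + \frac{1}{99}\right) = \left(-157\right) \frac{27622}{99} = - \frac{4336654}{99} \approx -43805.0$)
$\left(a + \sqrt{59141 - 21849}\right) + \left(36086 + 33544\right) = \left(- \frac{4336654}{99} + \sqrt{59141 - 21849}\right) + \left(36086 + 33544\right) = \left(- \frac{4336654}{99} + \sqrt{37292}\right) + 69630 = \left(- \frac{4336654}{99} + 2 \sqrt{9323}\right) + 69630 = \frac{2556716}{99} + 2 \sqrt{9323}$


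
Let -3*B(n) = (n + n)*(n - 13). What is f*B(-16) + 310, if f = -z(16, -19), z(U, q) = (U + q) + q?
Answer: -19486/3 ≈ -6495.3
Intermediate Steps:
z(U, q) = U + 2*q
B(n) = -2*n*(-13 + n)/3 (B(n) = -(n + n)*(n - 13)/3 = -2*n*(-13 + n)/3)
f = 22 (f = -(16 + 2*(-19)) = -(16 - 38) = -1*(-22) = 22)
f*B(-16) + 310 = 22*((⅔)*(-16)*(13 - 1*(-16))) + 310 = 22*((⅔)*(-16)*(13 + 16)) + 310 = 22*((⅔)*(-16)*29) + 310 = 22*(-928/3) + 310 = -20416/3 + 310 = -19486/3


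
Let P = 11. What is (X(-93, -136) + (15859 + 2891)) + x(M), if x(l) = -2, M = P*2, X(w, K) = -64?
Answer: 18684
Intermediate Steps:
M = 22 (M = 11*2 = 22)
(X(-93, -136) + (15859 + 2891)) + x(M) = (-64 + (15859 + 2891)) - 2 = (-64 + 18750) - 2 = 18686 - 2 = 18684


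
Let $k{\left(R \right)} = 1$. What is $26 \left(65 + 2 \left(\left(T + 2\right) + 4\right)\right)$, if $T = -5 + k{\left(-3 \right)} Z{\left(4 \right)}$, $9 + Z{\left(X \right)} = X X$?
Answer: $2106$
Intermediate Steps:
$Z{\left(X \right)} = -9 + X^{2}$ ($Z{\left(X \right)} = -9 + X X = -9 + X^{2}$)
$T = 2$ ($T = -5 + 1 \left(-9 + 4^{2}\right) = -5 + 1 \left(-9 + 16\right) = -5 + 1 \cdot 7 = -5 + 7 = 2$)
$26 \left(65 + 2 \left(\left(T + 2\right) + 4\right)\right) = 26 \left(65 + 2 \left(\left(2 + 2\right) + 4\right)\right) = 26 \left(65 + 2 \left(4 + 4\right)\right) = 26 \left(65 + 2 \cdot 8\right) = 26 \left(65 + 16\right) = 26 \cdot 81 = 2106$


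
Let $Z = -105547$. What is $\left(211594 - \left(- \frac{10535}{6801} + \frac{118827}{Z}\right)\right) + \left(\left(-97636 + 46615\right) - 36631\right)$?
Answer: $\frac{88970604449546}{717825147} \approx 1.2394 \cdot 10^{5}$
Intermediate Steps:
$\left(211594 - \left(- \frac{10535}{6801} + \frac{118827}{Z}\right)\right) + \left(\left(-97636 + 46615\right) - 36631\right) = \left(211594 - \left(- \frac{118827}{105547} - \frac{10535}{6801}\right)\right) + \left(\left(-97636 + 46615\right) - 36631\right) = \left(211594 - - \frac{1920080072}{717825147}\right) - 87652 = \left(211594 + \left(\frac{10535}{6801} + \frac{118827}{105547}\right)\right) - 87652 = \left(211594 + \frac{1920080072}{717825147}\right) - 87652 = \frac{151889414234390}{717825147} - 87652 = \frac{88970604449546}{717825147}$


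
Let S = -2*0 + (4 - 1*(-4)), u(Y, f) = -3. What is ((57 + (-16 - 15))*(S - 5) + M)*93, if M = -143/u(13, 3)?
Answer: 11687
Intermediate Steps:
M = 143/3 (M = -143/(-3) = -143*(-⅓) = 143/3 ≈ 47.667)
S = 8 (S = 0 + (4 + 4) = 0 + 8 = 8)
((57 + (-16 - 15))*(S - 5) + M)*93 = ((57 + (-16 - 15))*(8 - 5) + 143/3)*93 = ((57 - 31)*3 + 143/3)*93 = (26*3 + 143/3)*93 = (78 + 143/3)*93 = (377/3)*93 = 11687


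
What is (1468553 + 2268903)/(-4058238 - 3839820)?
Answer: -1868728/3949029 ≈ -0.47321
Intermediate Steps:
(1468553 + 2268903)/(-4058238 - 3839820) = 3737456/(-7898058) = 3737456*(-1/7898058) = -1868728/3949029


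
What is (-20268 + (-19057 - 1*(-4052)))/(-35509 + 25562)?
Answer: 5039/1421 ≈ 3.5461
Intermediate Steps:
(-20268 + (-19057 - 1*(-4052)))/(-35509 + 25562) = (-20268 + (-19057 + 4052))/(-9947) = (-20268 - 15005)*(-1/9947) = -35273*(-1/9947) = 5039/1421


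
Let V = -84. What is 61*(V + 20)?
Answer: -3904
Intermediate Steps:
61*(V + 20) = 61*(-84 + 20) = 61*(-64) = -3904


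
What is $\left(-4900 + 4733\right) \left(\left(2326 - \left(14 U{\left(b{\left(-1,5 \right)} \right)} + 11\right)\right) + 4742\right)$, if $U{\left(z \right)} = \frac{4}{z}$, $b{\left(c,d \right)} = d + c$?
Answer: $-1176181$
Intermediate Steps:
$b{\left(c,d \right)} = c + d$
$\left(-4900 + 4733\right) \left(\left(2326 - \left(14 U{\left(b{\left(-1,5 \right)} \right)} + 11\right)\right) + 4742\right) = \left(-4900 + 4733\right) \left(\left(2326 - \left(14 \frac{4}{-1 + 5} + 11\right)\right) + 4742\right) = - 167 \left(\left(2326 - \left(14 \cdot \frac{4}{4} + 11\right)\right) + 4742\right) = - 167 \left(\left(2326 - \left(14 \cdot 4 \cdot \frac{1}{4} + 11\right)\right) + 4742\right) = - 167 \left(\left(2326 - \left(14 \cdot 1 + 11\right)\right) + 4742\right) = - 167 \left(\left(2326 - \left(14 + 11\right)\right) + 4742\right) = - 167 \left(\left(2326 - 25\right) + 4742\right) = - 167 \left(2301 + 4742\right) = \left(-167\right) 7043 = -1176181$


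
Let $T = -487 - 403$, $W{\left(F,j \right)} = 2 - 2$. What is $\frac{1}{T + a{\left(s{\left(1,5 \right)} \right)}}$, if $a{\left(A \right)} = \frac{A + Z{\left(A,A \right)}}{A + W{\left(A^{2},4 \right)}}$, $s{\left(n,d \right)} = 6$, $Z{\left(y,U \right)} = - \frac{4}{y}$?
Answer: $- \frac{9}{8002} \approx -0.0011247$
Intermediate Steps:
$W{\left(F,j \right)} = 0$ ($W{\left(F,j \right)} = 2 - 2 = 0$)
$a{\left(A \right)} = \frac{A - \frac{4}{A}}{A}$ ($a{\left(A \right)} = \frac{A - \frac{4}{A}}{A + 0} = \frac{A - \frac{4}{A}}{A}$)
$T = -890$
$\frac{1}{T + a{\left(s{\left(1,5 \right)} \right)}} = \frac{1}{-890 + \left(1 - \frac{4}{36}\right)} = \frac{1}{-890 + \left(1 - \frac{1}{9}\right)} = \frac{1}{-890 + \frac{8}{9}} = \frac{1}{- \frac{8002}{9}} = - \frac{9}{8002}$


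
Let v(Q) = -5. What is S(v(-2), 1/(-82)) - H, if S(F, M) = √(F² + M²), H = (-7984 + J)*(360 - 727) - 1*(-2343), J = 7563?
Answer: -156850 + √168101/82 ≈ -1.5685e+5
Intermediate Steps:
H = 156850 (H = (-7984 + 7563)*(360 - 727) - 1*(-2343) = -421*(-367) + 2343 = 154507 + 2343 = 156850)
S(v(-2), 1/(-82)) - H = √((-5)² + (1/(-82))²) - 1*156850 = √(25 + (-1/82)²) - 156850 = √(25 + 1/6724) - 156850 = √(168101/6724) - 156850 = √168101/82 - 156850 = -156850 + √168101/82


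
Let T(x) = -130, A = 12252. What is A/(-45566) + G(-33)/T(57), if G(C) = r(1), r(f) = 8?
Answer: -489322/1480895 ≈ -0.33042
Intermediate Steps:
G(C) = 8
A/(-45566) + G(-33)/T(57) = 12252/(-45566) + 8/(-130) = 12252*(-1/45566) + 8*(-1/130) = -6126/22783 - 4/65 = -489322/1480895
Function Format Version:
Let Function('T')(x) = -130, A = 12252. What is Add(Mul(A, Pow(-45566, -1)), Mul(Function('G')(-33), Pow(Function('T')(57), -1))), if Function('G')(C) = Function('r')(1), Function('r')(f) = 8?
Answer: Rational(-489322, 1480895) ≈ -0.33042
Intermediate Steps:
Function('G')(C) = 8
Add(Mul(A, Pow(-45566, -1)), Mul(Function('G')(-33), Pow(Function('T')(57), -1))) = Add(Mul(12252, Pow(-45566, -1)), Mul(8, Pow(-130, -1))) = Add(Mul(12252, Rational(-1, 45566)), Mul(8, Rational(-1, 130))) = Add(Rational(-6126, 22783), Rational(-4, 65)) = Rational(-489322, 1480895)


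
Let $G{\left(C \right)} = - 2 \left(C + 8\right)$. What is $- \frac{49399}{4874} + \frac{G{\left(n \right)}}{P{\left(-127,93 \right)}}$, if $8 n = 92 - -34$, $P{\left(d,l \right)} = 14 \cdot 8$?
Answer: $- \frac{5764203}{545888} \approx -10.559$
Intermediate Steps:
$P{\left(d,l \right)} = 112$
$n = \frac{63}{4}$ ($n = \frac{92 - -34}{8} = \frac{92 + 34}{8} = \frac{1}{8} \cdot 126 = \frac{63}{4} \approx 15.75$)
$G{\left(C \right)} = -16 - 2 C$ ($G{\left(C \right)} = - 2 \left(8 + C\right) = -16 - 2 C$)
$- \frac{49399}{4874} + \frac{G{\left(n \right)}}{P{\left(-127,93 \right)}} = - \frac{49399}{4874} + \frac{-16 - \frac{63}{2}}{112} = \left(-49399\right) \frac{1}{4874} + \left(-16 - \frac{63}{2}\right) \frac{1}{112} = - \frac{49399}{4874} - \frac{95}{224} = - \frac{5764203}{545888}$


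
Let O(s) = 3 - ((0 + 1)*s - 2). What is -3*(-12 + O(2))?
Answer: 27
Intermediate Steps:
O(s) = 5 - s (O(s) = 3 - (1*s - 2) = 3 - (s - 2) = 3 - (-2 + s) = 3 + (2 - s) = 5 - s)
-3*(-12 + O(2)) = -3*(-12 + (5 - 1*2)) = -3*(-12 + (5 - 2)) = -3*(-12 + 3) = -3*(-9) = 27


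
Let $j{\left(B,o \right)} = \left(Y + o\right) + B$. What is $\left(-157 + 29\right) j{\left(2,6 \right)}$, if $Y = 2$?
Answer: $-1280$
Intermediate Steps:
$j{\left(B,o \right)} = 2 + B + o$ ($j{\left(B,o \right)} = \left(2 + o\right) + B = 2 + B + o$)
$\left(-157 + 29\right) j{\left(2,6 \right)} = \left(-157 + 29\right) \left(2 + 2 + 6\right) = \left(-128\right) 10 = -1280$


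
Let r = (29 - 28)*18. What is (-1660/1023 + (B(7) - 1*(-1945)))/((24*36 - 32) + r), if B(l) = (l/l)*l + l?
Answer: 2002397/869550 ≈ 2.3028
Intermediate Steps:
r = 18 (r = 1*18 = 18)
B(l) = 2*l (B(l) = 1*l + l = l + l = 2*l)
(-1660/1023 + (B(7) - 1*(-1945)))/((24*36 - 32) + r) = (-1660/1023 + (2*7 - 1*(-1945)))/((24*36 - 32) + 18) = (-1660*1/1023 + (14 + 1945))/((864 - 32) + 18) = (-1660/1023 + 1959)/(832 + 18) = (2002397/1023)/850 = (2002397/1023)*(1/850) = 2002397/869550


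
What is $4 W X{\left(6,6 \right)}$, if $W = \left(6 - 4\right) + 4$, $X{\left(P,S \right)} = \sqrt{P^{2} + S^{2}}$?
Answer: $144 \sqrt{2} \approx 203.65$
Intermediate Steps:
$W = 6$ ($W = 2 + 4 = 6$)
$4 W X{\left(6,6 \right)} = 4 \cdot 6 \sqrt{6^{2} + 6^{2}} = 24 \sqrt{36 + 36} = 24 \sqrt{72} = 24 \cdot 6 \sqrt{2} = 144 \sqrt{2}$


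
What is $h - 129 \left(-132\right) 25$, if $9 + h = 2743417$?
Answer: $3169108$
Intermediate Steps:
$h = 2743408$ ($h = -9 + 2743417 = 2743408$)
$h - 129 \left(-132\right) 25 = 2743408 - 129 \left(-132\right) 25 = 2743408 - \left(-17028\right) 25 = 2743408 - -425700 = 2743408 + 425700 = 3169108$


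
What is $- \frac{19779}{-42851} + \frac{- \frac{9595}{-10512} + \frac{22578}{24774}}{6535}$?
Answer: $\frac{76898851109897}{166499881310160} \approx 0.46186$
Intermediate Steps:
$- \frac{19779}{-42851} + \frac{- \frac{9595}{-10512} + \frac{22578}{24774}}{6535} = \left(-19779\right) \left(- \frac{1}{42851}\right) + \left(\left(-9595\right) \left(- \frac{1}{10512}\right) + 22578 \cdot \frac{1}{24774}\right) \frac{1}{6535} = \frac{19779}{42851} + \left(\frac{9595}{10512} + \frac{3763}{4129}\right) \frac{1}{6535} = \frac{19779}{42851} + \frac{79174411}{43404048} \cdot \frac{1}{6535} = \frac{19779}{42851} + \frac{79174411}{283645453680} = \frac{76898851109897}{166499881310160}$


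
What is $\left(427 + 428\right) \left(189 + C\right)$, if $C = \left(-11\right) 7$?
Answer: $95760$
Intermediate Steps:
$C = -77$
$\left(427 + 428\right) \left(189 + C\right) = \left(427 + 428\right) \left(189 - 77\right) = 855 \cdot 112 = 95760$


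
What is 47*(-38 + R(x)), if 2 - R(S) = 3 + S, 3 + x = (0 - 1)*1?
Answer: -1645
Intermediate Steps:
x = -4 (x = -3 + (0 - 1)*1 = -3 - 1*1 = -3 - 1 = -4)
R(S) = -1 - S (R(S) = 2 - (3 + S) = 2 + (-3 - S) = -1 - S)
47*(-38 + R(x)) = 47*(-38 + (-1 - 1*(-4))) = 47*(-38 + (-1 + 4)) = 47*(-38 + 3) = 47*(-35) = -1645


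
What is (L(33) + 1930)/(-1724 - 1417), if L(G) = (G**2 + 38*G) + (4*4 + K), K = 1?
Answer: -1430/1047 ≈ -1.3658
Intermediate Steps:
L(G) = 17 + G**2 + 38*G (L(G) = (G**2 + 38*G) + (4*4 + 1) = (G**2 + 38*G) + (16 + 1) = (G**2 + 38*G) + 17 = 17 + G**2 + 38*G)
(L(33) + 1930)/(-1724 - 1417) = ((17 + 33**2 + 38*33) + 1930)/(-1724 - 1417) = ((17 + 1089 + 1254) + 1930)/(-3141) = (2360 + 1930)*(-1/3141) = 4290*(-1/3141) = -1430/1047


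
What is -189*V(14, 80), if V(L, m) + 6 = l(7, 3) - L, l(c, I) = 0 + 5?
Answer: 2835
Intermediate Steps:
l(c, I) = 5
V(L, m) = -1 - L (V(L, m) = -6 + (5 - L) = -1 - L)
-189*V(14, 80) = -189*(-1 - 1*14) = -189*(-1 - 14) = -189*(-15) = 2835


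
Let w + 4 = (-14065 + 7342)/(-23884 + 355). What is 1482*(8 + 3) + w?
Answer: 127827455/7843 ≈ 16298.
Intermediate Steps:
w = -29131/7843 (w = -4 + (-14065 + 7342)/(-23884 + 355) = -4 - 6723/(-23529) = -4 - 6723*(-1/23529) = -4 + 2241/7843 = -29131/7843 ≈ -3.7143)
1482*(8 + 3) + w = 1482*(8 + 3) - 29131/7843 = 1482*11 - 29131/7843 = 16302 - 29131/7843 = 127827455/7843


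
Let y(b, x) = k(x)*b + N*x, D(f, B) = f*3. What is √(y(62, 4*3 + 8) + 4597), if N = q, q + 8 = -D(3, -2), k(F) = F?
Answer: √5497 ≈ 74.142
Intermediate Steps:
D(f, B) = 3*f
q = -17 (q = -8 - 3*3 = -8 - 1*9 = -8 - 9 = -17)
N = -17
y(b, x) = -17*x + b*x (y(b, x) = x*b - 17*x = b*x - 17*x = -17*x + b*x)
√(y(62, 4*3 + 8) + 4597) = √((4*3 + 8)*(-17 + 62) + 4597) = √((12 + 8)*45 + 4597) = √(20*45 + 4597) = √(900 + 4597) = √5497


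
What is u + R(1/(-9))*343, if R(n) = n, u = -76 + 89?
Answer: -226/9 ≈ -25.111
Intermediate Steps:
u = 13
u + R(1/(-9))*343 = 13 + 343/(-9) = 13 - 1/9*343 = 13 - 343/9 = -226/9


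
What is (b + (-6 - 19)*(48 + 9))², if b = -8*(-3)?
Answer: 1962801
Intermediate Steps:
b = 24
(b + (-6 - 19)*(48 + 9))² = (24 + (-6 - 19)*(48 + 9))² = (24 - 25*57)² = (24 - 1425)² = (-1401)² = 1962801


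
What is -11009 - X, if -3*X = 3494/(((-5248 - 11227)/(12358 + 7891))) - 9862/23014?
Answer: -2358462794514/189577825 ≈ -12441.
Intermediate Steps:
X = 271400519089/189577825 (X = -(3494/(((-5248 - 11227)/(12358 + 7891))) - 9862/23014)/3 = -(3494/((-16475/20249)) - 9862*1/23014)/3 = -(3494/((-16475*1/20249)) - 4931/11507)/3 = -(3494/(-16475/20249) - 4931/11507)/3 = -(3494*(-20249/16475) - 4931/11507)/3 = -(-70750006/16475 - 4931/11507)/3 = -⅓*(-814201557267/189577825) = 271400519089/189577825 ≈ 1431.6)
-11009 - X = -11009 - 1*271400519089/189577825 = -11009 - 271400519089/189577825 = -2358462794514/189577825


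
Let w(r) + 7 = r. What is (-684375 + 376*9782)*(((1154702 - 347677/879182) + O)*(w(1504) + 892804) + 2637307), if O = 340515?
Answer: 3519407145698382423952687/879182 ≈ 4.0030e+18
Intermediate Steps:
w(r) = -7 + r
(-684375 + 376*9782)*(((1154702 - 347677/879182) + O)*(w(1504) + 892804) + 2637307) = (-684375 + 376*9782)*(((1154702 - 347677/879182) + 340515)*((-7 + 1504) + 892804) + 2637307) = (-684375 + 3678032)*(((1154702 - 347677/879182) + 340515)*(1497 + 892804) + 2637307) = 2993657*(((1154702 - 1*347677/879182) + 340515)*894301 + 2637307) = 2993657*(((1154702 - 347677/879182) + 340515)*894301 + 2637307) = 2993657*((1015192866087/879182 + 340515)*894301 + 2637307) = 2993657*((1314567524817/879182)*894301 + 2637307) = 2993657*(1175619052011367917/879182 + 2637307) = 2993657*(1175621370684210791/879182) = 3519407145698382423952687/879182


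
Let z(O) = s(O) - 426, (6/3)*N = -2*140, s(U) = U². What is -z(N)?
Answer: -19174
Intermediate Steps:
N = -140 (N = (-2*140)/2 = (½)*(-280) = -140)
z(O) = -426 + O² (z(O) = O² - 426 = -426 + O²)
-z(N) = -(-426 + (-140)²) = -(-426 + 19600) = -1*19174 = -19174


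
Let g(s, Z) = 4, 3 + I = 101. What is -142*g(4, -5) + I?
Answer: -470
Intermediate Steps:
I = 98 (I = -3 + 101 = 98)
-142*g(4, -5) + I = -142*4 + 98 = -568 + 98 = -470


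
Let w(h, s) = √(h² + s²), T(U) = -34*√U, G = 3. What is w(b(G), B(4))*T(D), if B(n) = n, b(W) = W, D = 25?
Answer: -850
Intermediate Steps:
w(b(G), B(4))*T(D) = √(3² + 4²)*(-34*√25) = √(9 + 16)*(-34*5) = √25*(-170) = 5*(-170) = -850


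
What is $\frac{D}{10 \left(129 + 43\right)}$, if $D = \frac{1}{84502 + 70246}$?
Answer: $\frac{1}{266166560} \approx 3.757 \cdot 10^{-9}$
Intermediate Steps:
$D = \frac{1}{154748} \approx 6.4621 \cdot 10^{-6}$
$\frac{D}{10 \left(129 + 43\right)} = \frac{1}{154748 \cdot 10 \left(129 + 43\right)} = \frac{1}{154748 \cdot 10 \cdot 172} = \frac{1}{154748 \cdot 1720} = \frac{1}{154748} \cdot \frac{1}{1720} = \frac{1}{266166560}$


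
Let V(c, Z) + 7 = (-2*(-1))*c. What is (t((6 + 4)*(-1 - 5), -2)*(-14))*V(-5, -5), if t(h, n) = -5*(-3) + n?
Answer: 3094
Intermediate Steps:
V(c, Z) = -7 + 2*c (V(c, Z) = -7 + (-2*(-1))*c = -7 + 2*c)
t(h, n) = 15 + n
(t((6 + 4)*(-1 - 5), -2)*(-14))*V(-5, -5) = ((15 - 2)*(-14))*(-7 + 2*(-5)) = (13*(-14))*(-7 - 10) = -182*(-17) = 3094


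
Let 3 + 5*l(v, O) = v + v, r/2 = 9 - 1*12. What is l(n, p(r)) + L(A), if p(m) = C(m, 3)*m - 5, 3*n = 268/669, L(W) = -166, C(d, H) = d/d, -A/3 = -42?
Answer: -334259/2007 ≈ -166.55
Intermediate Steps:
A = 126 (A = -3*(-42) = 126)
C(d, H) = 1
n = 268/2007 (n = (268/669)/3 = (268*(1/669))/3 = (⅓)*(268/669) = 268/2007 ≈ 0.13353)
r = -6 (r = 2*(9 - 1*12) = 2*(9 - 12) = 2*(-3) = -6)
p(m) = -5 + m (p(m) = 1*m - 5 = m - 5 = -5 + m)
l(v, O) = -⅗ + 2*v/5 (l(v, O) = -⅗ + (v + v)/5 = -⅗ + (2*v)/5 = -⅗ + 2*v/5)
l(n, p(r)) + L(A) = (-⅗ + (⅖)*(268/2007)) - 166 = (-⅗ + 536/10035) - 166 = -1097/2007 - 166 = -334259/2007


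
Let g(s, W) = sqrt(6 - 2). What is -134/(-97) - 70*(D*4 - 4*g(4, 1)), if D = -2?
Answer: 108774/97 ≈ 1121.4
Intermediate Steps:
g(s, W) = 2 (g(s, W) = sqrt(4) = 2)
-134/(-97) - 70*(D*4 - 4*g(4, 1)) = -134/(-97) - 70*(-2*4 - 4*2) = -134*(-1/97) - 70*(-8 - 8) = 134/97 - 70*(-16) = 134/97 + 1120 = 108774/97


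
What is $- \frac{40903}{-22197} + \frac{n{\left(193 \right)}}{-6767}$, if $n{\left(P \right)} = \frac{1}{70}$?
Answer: $\frac{2767902839}{1502070990} \approx 1.8427$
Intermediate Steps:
$n{\left(P \right)} = \frac{1}{70}$
$- \frac{40903}{-22197} + \frac{n{\left(193 \right)}}{-6767} = - \frac{40903}{-22197} + \frac{1}{70 \left(-6767\right)} = \left(-40903\right) \left(- \frac{1}{22197}\right) + \frac{1}{70} \left(- \frac{1}{6767}\right) = \frac{40903}{22197} - \frac{1}{473690} = \frac{2767902839}{1502070990}$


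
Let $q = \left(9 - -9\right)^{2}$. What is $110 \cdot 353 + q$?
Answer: $39154$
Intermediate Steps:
$q = 324$ ($q = \left(9 + 9\right)^{2} = 18^{2} = 324$)
$110 \cdot 353 + q = 110 \cdot 353 + 324 = 38830 + 324 = 39154$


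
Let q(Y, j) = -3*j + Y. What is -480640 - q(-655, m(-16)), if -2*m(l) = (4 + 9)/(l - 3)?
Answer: -18239391/38 ≈ -4.7998e+5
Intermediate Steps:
m(l) = -13/(2*(-3 + l)) (m(l) = -(4 + 9)/(2*(l - 3)) = -13/(2*(-3 + l)))
q(Y, j) = Y - 3*j
-480640 - q(-655, m(-16)) = -480640 - (-655 - (-39)/(-6 + 2*(-16))) = -480640 - (-655 - (-39)/(-6 - 32)) = -480640 - (-655 - (-39)/(-38)) = -480640 - (-655 - (-39)*(-1)/38) = -480640 - (-655 - 3*13/38) = -480640 - (-655 - 39/38) = -480640 - 1*(-24929/38) = -480640 + 24929/38 = -18239391/38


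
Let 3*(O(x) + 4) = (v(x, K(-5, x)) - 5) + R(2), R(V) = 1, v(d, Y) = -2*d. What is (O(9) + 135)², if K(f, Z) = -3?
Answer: 137641/9 ≈ 15293.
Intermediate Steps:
O(x) = -16/3 - 2*x/3 (O(x) = -4 + ((-2*x - 5) + 1)/3 = -4 + ((-5 - 2*x) + 1)/3 = -4 + (-4 - 2*x)/3 = -4 + (-4/3 - 2*x/3) = -16/3 - 2*x/3)
(O(9) + 135)² = ((-16/3 - ⅔*9) + 135)² = ((-16/3 - 6) + 135)² = (-34/3 + 135)² = (371/3)² = 137641/9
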